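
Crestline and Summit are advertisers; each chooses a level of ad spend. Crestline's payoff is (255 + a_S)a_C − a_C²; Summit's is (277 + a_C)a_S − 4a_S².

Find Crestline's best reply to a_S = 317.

286

Expanding Crestline's payoff: 255a_C + a_Sa_C − a_C².
∂π/∂a_C = 255 + a_S − 2a_C = 0, so a_C = 127.5 + 0.5a_S.
At a_S = 317: a_C = 127.5 + 0.5·317 = 286.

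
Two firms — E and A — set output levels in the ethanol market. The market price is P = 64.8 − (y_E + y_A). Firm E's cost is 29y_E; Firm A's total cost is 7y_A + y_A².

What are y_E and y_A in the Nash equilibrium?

12.2, 11.4

Firm E's profit: π = y_E(64.8 − (y_E + y_A)) − 29y_E.
∂π/∂y_E = 35.8 − 2y_E − y_A = 0, so y_E = 17.9 − 0.5y_A.
For A: ∂π/∂y_A = 57.8 − 4y_A − y_E = 0 ⇒ y_A = 14.45 − 0.25y_E.
Solving the two reaction functions simultaneously: (1 − (−0.5)(−0.25))y_E = 17.9 − 0.5·14.45, so 0.875y_E = 10.675 and y_E = 12.2.
Then y_A = 14.45 − 0.25·12.2 = 11.4.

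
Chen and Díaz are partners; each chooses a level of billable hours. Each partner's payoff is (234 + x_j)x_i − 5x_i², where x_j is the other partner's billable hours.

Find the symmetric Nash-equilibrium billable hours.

26

Chen's payoff is (234 + x_D)x_C − 5x_C².
∂π/∂x_C = 234 + x_D − 10x_C = 0, so x_C = 23.4 + 0.1x_D.
Setting x_C = x_D in the reaction function: x_C = 23.4 + 0.1x_C, so x_C = 23.4 / 0.9 = 26.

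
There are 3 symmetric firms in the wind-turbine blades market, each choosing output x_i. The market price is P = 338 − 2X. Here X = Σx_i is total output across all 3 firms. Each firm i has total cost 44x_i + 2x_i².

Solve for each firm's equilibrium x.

A representative firm's profit is π_i = x_i(338 − 2X) − 44x_i − 2x_i², with X = x_i + Σ_{j≠i} x_j.
First-order condition: 294 − 8x_i − 2Σ_{j≠i} x_j = 0.
With identical firms, set every x_j = x: then 294 − 8x − 4x = 0, i.e. x = 294/12 = 24.5.

24.5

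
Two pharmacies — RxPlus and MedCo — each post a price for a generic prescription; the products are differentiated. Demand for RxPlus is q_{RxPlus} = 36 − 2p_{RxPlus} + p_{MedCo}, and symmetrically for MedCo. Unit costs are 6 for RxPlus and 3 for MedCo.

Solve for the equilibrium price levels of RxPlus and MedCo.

RxPlus's profit: π = (p_{RxPlus} − 6)(36 − 2p_{RxPlus} + p_{MedCo}).
∂π/∂p_{RxPlus} = 48 − 4p_{RxPlus} + p_{MedCo} = 0 ⇒ p_{RxPlus} = 12 + 0.25p_{MedCo}.
Similarly p_{MedCo} = 10.5 + 0.25p_{RxPlus}.
Solving the two reaction functions simultaneously: (1 − (0.25)(0.25))p_{RxPlus} = 12 + 0.25·10.5, so 0.9375p_{RxPlus} = 14.625 and p_{RxPlus} = 15.6.
Then p_{MedCo} = 10.5 + 0.25·15.6 = 14.4.

15.6, 14.4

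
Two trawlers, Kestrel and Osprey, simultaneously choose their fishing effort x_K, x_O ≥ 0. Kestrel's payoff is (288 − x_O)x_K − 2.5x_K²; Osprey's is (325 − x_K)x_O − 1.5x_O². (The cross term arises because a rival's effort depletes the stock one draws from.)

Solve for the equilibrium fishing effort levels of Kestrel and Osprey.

38.5, 95.5

Expanding Kestrel's payoff: 288x_K − x_Ox_K − 2.5x_K².
∂π/∂x_K = 288 − x_O − 5x_K = 0, so x_K = 57.6 − 0.2x_O.
Likewise for Osprey: x_O = 325/3 − (1/3)x_K.
Plugging x_O into Kestrel's best response: x_K = 57.6 − 0.2(325/3 − (1/3)x_K) ⇒ (14/15)x_K = 539/15, so x_K = 38.5.
Then x_O = 325/3 − (1/3)·38.5 = 95.5.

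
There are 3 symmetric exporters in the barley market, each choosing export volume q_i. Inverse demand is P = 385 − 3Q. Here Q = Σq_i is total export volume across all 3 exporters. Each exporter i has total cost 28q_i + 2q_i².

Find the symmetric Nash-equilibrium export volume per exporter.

A representative exporter's profit is π_i = q_i(385 − 3Q) − 28q_i − 2q_i², with Q = q_i + Σ_{j≠i} q_j.
First-order condition: 357 − 10q_i − 3Σ_{j≠i} q_j = 0.
With identical exporters, set every q_j = q: then 357 − 10q − 6q = 0, i.e. q = 357/16 = 22.3125.

22.3125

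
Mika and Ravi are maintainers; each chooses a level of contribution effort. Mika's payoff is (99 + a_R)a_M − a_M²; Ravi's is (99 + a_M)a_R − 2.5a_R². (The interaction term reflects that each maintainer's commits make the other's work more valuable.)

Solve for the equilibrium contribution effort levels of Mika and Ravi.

66, 33

Expanding Mika's payoff: 99a_M + a_Ra_M − a_M².
∂π/∂a_M = 99 + a_R − 2a_M = 0, so a_M = 49.5 + 0.5a_R.
Likewise for Ravi: a_R = 19.8 + 0.2a_M.
Plugging a_R into Mika's best response: a_M = 49.5 + 0.5(19.8 + 0.2a_M) ⇒ 0.9a_M = 59.4, so a_M = 66.
Then a_R = 19.8 + 0.2·66 = 33.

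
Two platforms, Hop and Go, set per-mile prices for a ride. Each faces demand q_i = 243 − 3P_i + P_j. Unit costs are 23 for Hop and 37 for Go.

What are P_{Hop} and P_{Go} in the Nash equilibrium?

Hop's profit: π = (P_{Hop} − 23)(243 − 3P_{Hop} + P_{Go}).
∂π/∂P_{Hop} = 312 − 6P_{Hop} + P_{Go} = 0 ⇒ P_{Hop} = 52 + (1/6)P_{Go}.
Similarly P_{Go} = 59 + (1/6)P_{Hop}.
Substituting the second reaction function into the first: P_{Hop} = 52 + (1/6)(59 + (1/6)P_{Hop}), which gives (35/36)P_{Hop} = 371/6 ⇒ P_{Hop} = 63.6.
Then P_{Go} = 59 + (1/6)·63.6 = 69.6.

63.6, 69.6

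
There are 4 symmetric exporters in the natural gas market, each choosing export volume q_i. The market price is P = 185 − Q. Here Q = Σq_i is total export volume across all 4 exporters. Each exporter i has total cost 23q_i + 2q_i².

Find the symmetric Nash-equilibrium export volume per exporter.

18

A representative exporter's profit is π_i = q_i(185 − Q) − 23q_i − 2q_i², with Q = q_i + Σ_{j≠i} q_j.
First-order condition: 162 − 6q_i − Σ_{j≠i} q_j = 0.
In a symmetric equilibrium every exporter chooses the same q, so Σ_{j≠i} q_j = 3q. The condition becomes 162 − 9q = 0, giving q = 162/9 = 18.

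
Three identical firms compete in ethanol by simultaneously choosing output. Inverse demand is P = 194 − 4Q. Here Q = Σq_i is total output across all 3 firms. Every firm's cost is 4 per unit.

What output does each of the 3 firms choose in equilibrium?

A representative firm's profit is π_i = q_i(194 − 4Q) − 4q_i, with Q = q_i + Σ_{j≠i} q_j.
First-order condition: 190 − 8q_i − 4Σ_{j≠i} q_j = 0.
In a symmetric equilibrium every firm chooses the same q, so Σ_{j≠i} q_j = 2q. The condition becomes 190 − 16q = 0, giving q = 190/16 = 11.875.

11.875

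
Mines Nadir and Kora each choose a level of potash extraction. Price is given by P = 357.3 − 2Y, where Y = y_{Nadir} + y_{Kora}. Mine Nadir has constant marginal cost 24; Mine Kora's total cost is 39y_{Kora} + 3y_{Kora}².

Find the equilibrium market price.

Mine Nadir's profit: π = y_{Nadir}(357.3 − 2(y_{Nadir} + y_{Kora})) − 24y_{Nadir}.
∂π/∂y_{Nadir} = 333.3 − 4y_{Nadir} − 2y_{Kora} = 0, so y_{Nadir} = 83.325 − 0.5y_{Kora}.
For Kora: ∂π/∂y_{Kora} = 318.3 − 10y_{Kora} − 2y_{Nadir} = 0 ⇒ y_{Kora} = 31.83 − 0.2y_{Nadir}.
Substituting the second reaction function into the first: y_{Nadir} = 83.325 − 0.5(31.83 − 0.2y_{Nadir}), which gives 0.9y_{Nadir} = 67.41 ⇒ y_{Nadir} = 74.9.
Then y_{Kora} = 31.83 − 0.2·74.9 = 16.85.
Equilibrium price: P = 357.3 − 2·91.75 = 173.8.

173.8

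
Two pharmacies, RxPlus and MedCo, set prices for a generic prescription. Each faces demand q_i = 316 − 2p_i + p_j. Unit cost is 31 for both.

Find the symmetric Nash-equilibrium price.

126

RxPlus's profit: π = (p_{RxPlus} − 31)(316 − 2p_{RxPlus} + p_{MedCo}).
∂π/∂p_{RxPlus} = 378 − 4p_{RxPlus} + p_{MedCo} = 0 ⇒ p_{RxPlus} = 94.5 + 0.25p_{MedCo}.
By symmetry p_{MedCo} = p_{RxPlus}; substituting into the reaction function, 0.75p_{RxPlus} = 94.5 and p_{RxPlus} = 126.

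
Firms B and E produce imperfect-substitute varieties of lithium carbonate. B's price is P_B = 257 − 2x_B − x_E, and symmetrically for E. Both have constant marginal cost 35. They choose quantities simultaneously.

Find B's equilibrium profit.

3942.72

Firm B's profit: π = x_B(257 − 2x_B − x_E) − 35x_B.
∂π/∂x_B = 222 − 4x_B − x_E = 0 ⇒ x_B = 55.5 − 0.25x_E.
Setting x_B = x_E in the reaction function: x_B = 55.5 − 0.25x_B, so x_B = 55.5 / 1.25 = 44.4.
P_B = 257 − 2·44.4 − 44.4 = 123.8.
Profit = (123.8 − 35)·44.4 = 3942.72.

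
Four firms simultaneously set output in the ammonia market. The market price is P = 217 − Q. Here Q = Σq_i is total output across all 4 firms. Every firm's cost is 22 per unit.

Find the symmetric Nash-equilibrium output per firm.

39

A representative firm's profit is π_i = q_i(217 − Q) − 22q_i, with Q = q_i + Σ_{j≠i} q_j.
First-order condition: 195 − 2q_i − Σ_{j≠i} q_j = 0.
In a symmetric equilibrium every firm chooses the same q, so Σ_{j≠i} q_j = 3q. The condition becomes 195 − 5q = 0, giving q = 195/5 = 39.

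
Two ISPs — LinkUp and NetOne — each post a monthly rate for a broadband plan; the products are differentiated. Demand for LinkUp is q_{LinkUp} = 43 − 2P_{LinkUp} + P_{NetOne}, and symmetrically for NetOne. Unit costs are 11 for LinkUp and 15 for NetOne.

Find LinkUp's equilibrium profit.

LinkUp's profit: π = (P_{LinkUp} − 11)(43 − 2P_{LinkUp} + P_{NetOne}).
∂π/∂P_{LinkUp} = 65 − 4P_{LinkUp} + P_{NetOne} = 0 ⇒ P_{LinkUp} = 16.25 + 0.25P_{NetOne}.
Similarly P_{NetOne} = 18.25 + 0.25P_{LinkUp}.
Substituting the second reaction function into the first: P_{LinkUp} = 16.25 + 0.25(18.25 + 0.25P_{LinkUp}), which gives 0.9375P_{LinkUp} = 20.8125 ⇒ P_{LinkUp} = 22.2.
Then P_{NetOne} = 18.25 + 0.25·22.2 = 23.8.
q_{LinkUp} = 43 − 2·22.2 + 23.8 = 22.4.
Profit = (22.2 − 11)·22.4 = 250.88.

250.88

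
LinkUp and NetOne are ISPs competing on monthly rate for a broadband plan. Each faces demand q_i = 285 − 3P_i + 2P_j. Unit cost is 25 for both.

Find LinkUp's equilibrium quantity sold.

LinkUp's profit: π = (P_{LinkUp} − 25)(285 − 3P_{LinkUp} + 2P_{NetOne}).
∂π/∂P_{LinkUp} = 360 − 6P_{LinkUp} + 2P_{NetOne} = 0 ⇒ P_{LinkUp} = 60 + (1/3)P_{NetOne}.
By symmetry P_{NetOne} = P_{LinkUp}; substituting into the reaction function, (2/3)P_{LinkUp} = 60 and P_{LinkUp} = 90.
q_{LinkUp} = 285 − 3·90 + 2·90 = 195.

195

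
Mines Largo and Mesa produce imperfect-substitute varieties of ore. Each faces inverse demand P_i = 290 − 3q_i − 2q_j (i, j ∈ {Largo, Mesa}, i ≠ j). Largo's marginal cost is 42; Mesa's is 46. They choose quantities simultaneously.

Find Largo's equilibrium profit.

Mine Largo's profit: π = q_{Largo}(290 − 3q_{Largo} − 2q_{Mesa}) − 42q_{Largo}.
∂π/∂q_{Largo} = 248 − 6q_{Largo} − 2q_{Mesa} = 0 ⇒ q_{Largo} = 124/3 − (1/3)q_{Mesa}.
Similarly q_{Mesa} = 122/3 − (1/3)q_{Largo}.
Solving the two reaction functions simultaneously: (1 − (−1/3)(−1/3))q_{Largo} = 124/3 − (1/3)·(122/3), so (8/9)q_{Largo} = 250/9 and q_{Largo} = 31.25.
Then q_{Mesa} = 122/3 − (1/3)·31.25 = 30.25.
P_{Largo} = 290 − 3·31.25 − 2·30.25 = 135.75.
Profit = (135.75 − 42)·31.25 = 2929.6875.

2929.6875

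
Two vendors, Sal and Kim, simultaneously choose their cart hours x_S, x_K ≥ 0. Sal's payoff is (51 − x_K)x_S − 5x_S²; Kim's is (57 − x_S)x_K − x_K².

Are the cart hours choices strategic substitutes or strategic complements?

strategic substitutes

Expanding Sal's payoff: 51x_S − x_Kx_S − 5x_S².
∂π/∂x_S = 51 − x_K − 10x_S = 0, so x_S = 5.1 − 0.1x_K.
The best-response slope dx_S/dx_K = −0.1 < 0: the reaction function is downward-sloping, so the choices are strategic substitutes.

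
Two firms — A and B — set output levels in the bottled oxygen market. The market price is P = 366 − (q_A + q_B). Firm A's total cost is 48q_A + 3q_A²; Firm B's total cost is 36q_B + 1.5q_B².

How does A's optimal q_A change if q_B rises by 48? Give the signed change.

-6

Firm A's profit: π = q_A(366 − (q_A + q_B)) − 48q_A − 3q_A².
∂π/∂q_A = 318 − 8q_A − q_B = 0, so q_A = 39.75 − 0.125q_B.
The reaction-function slope is −0.125, so a 48-unit rise in q_B moves q_A by −0.125 × 48 = −6. A's best response falls — the actions are strategic substitutes.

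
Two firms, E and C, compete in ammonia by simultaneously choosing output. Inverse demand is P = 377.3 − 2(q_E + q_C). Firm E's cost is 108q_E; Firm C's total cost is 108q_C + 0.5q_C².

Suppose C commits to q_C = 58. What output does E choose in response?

38.325

Firm E's profit: π = q_E(377.3 − 2(q_E + q_C)) − 108q_E.
∂π/∂q_E = 269.3 − 4q_E − 2q_C = 0, so q_E = 67.325 − 0.5q_C.
At q_C = 58: q_E = 67.325 − 0.5·58 = 38.325.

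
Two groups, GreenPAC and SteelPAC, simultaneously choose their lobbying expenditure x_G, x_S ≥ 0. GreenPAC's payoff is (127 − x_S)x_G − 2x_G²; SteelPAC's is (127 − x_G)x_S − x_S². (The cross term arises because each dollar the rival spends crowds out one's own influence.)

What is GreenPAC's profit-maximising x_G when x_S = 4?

Expanding GreenPAC's payoff: 127x_G − x_Sx_G − 2x_G².
∂π/∂x_G = 127 − x_S − 4x_G = 0, so x_G = 31.75 − 0.25x_S.
At x_S = 4: x_G = 31.75 − 0.25·4 = 30.75.

30.75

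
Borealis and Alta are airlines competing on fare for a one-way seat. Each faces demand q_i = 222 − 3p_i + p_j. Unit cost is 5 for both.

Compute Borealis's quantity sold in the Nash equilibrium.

127.2

Borealis's profit: π = (p_{Borealis} − 5)(222 − 3p_{Borealis} + p_{Alta}).
∂π/∂p_{Borealis} = 237 − 6p_{Borealis} + p_{Alta} = 0 ⇒ p_{Borealis} = 39.5 + (1/6)p_{Alta}.
The game is symmetric, so in equilibrium p_{Alta} = p_{Borealis}: the reaction function gives (5/6)p_{Borealis} = 39.5, hence p_{Borealis} = 47.4.
q_{Borealis} = 222 − 3·47.4 + 47.4 = 127.2.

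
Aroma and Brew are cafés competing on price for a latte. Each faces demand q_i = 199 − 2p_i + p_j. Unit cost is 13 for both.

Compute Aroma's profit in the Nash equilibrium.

Aroma's profit: π = (p_{Aroma} − 13)(199 − 2p_{Aroma} + p_{Brew}).
∂π/∂p_{Aroma} = 225 − 4p_{Aroma} + p_{Brew} = 0 ⇒ p_{Aroma} = 56.25 + 0.25p_{Brew}.
Setting p_{Aroma} = p_{Brew} in the reaction function: p_{Aroma} = 56.25 + 0.25p_{Aroma}, so p_{Aroma} = 56.25 / 0.75 = 75.
q_{Aroma} = 199 − 2·75 + 75 = 124.
Profit = (75 − 13)·124 = 7688.

7688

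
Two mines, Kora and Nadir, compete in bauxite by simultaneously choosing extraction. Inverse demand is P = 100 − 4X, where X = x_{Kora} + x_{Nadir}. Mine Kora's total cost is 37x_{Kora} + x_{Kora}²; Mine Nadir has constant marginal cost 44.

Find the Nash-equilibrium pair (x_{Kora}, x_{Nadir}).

Mine Kora's profit: π = x_{Kora}(100 − 4(x_{Kora} + x_{Nadir})) − 37x_{Kora} − x_{Kora}².
∂π/∂x_{Kora} = 63 − 10x_{Kora} − 4x_{Nadir} = 0, so x_{Kora} = 6.3 − 0.4x_{Nadir}.
For Nadir: ∂π/∂x_{Nadir} = 56 − 8x_{Nadir} − 4x_{Kora} = 0 ⇒ x_{Nadir} = 7 − 0.5x_{Kora}.
Substituting the second reaction function into the first: x_{Kora} = 6.3 − 0.4(7 − 0.5x_{Kora}), which gives 0.8x_{Kora} = 3.5 ⇒ x_{Kora} = 4.375.
Then x_{Nadir} = 7 − 0.5·4.375 = 4.8125.

4.375, 4.8125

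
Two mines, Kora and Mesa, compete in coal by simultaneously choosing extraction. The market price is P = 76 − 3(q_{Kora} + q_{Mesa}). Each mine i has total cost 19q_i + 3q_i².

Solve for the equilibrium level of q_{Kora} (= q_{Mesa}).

Mine Kora's profit: π = q_{Kora}(76 − 3(q_{Kora} + q_{Mesa})) − 19q_{Kora} − 3q_{Kora}².
∂π/∂q_{Kora} = 57 − 12q_{Kora} − 3q_{Mesa} = 0, so q_{Kora} = 4.75 − 0.25q_{Mesa}.
By symmetry q_{Mesa} = q_{Kora}; substituting into the reaction function, 1.25q_{Kora} = 4.75 and q_{Kora} = 3.8.

3.8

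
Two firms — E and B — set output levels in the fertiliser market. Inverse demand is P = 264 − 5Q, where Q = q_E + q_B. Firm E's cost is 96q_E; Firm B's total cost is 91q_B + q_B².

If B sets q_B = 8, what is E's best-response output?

Firm E's profit: π = q_E(264 − 5(q_E + q_B)) − 96q_E.
∂π/∂q_E = 168 − 10q_E − 5q_B = 0, so q_E = 16.8 − 0.5q_B.
At q_B = 8: q_E = 16.8 − 0.5·8 = 12.8.

12.8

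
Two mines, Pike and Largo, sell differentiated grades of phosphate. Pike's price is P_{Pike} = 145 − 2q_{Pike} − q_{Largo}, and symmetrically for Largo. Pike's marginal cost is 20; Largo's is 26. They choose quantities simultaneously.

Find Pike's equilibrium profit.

Mine Pike's profit: π = q_{Pike}(145 − 2q_{Pike} − q_{Largo}) − 20q_{Pike}.
∂π/∂q_{Pike} = 125 − 4q_{Pike} − q_{Largo} = 0 ⇒ q_{Pike} = 31.25 − 0.25q_{Largo}.
Similarly q_{Largo} = 29.75 − 0.25q_{Pike}.
Substituting the second reaction function into the first: q_{Pike} = 31.25 − 0.25(29.75 − 0.25q_{Pike}), which gives 0.9375q_{Pike} = 23.8125 ⇒ q_{Pike} = 25.4.
Then q_{Largo} = 29.75 − 0.25·25.4 = 23.4.
P_{Pike} = 145 − 2·25.4 − 23.4 = 70.8.
Profit = (70.8 − 20)·25.4 = 1290.32.

1290.32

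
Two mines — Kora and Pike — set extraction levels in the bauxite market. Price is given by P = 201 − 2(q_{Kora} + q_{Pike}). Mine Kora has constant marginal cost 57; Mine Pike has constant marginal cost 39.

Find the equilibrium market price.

99

Mine Kora's profit: π = q_{Kora}(201 − 2(q_{Kora} + q_{Pike})) − 57q_{Kora}.
∂π/∂q_{Kora} = 144 − 4q_{Kora} − 2q_{Pike} = 0, so q_{Kora} = 36 − 0.5q_{Pike}.
By the same steps for Pike: q_{Pike} = 40.5 − 0.5q_{Kora}.
Substituting the second reaction function into the first: q_{Kora} = 36 − 0.5(40.5 − 0.5q_{Kora}), which gives 0.75q_{Kora} = 15.75 ⇒ q_{Kora} = 21.
Then q_{Pike} = 40.5 − 0.5·21 = 30.
Equilibrium price: P = 201 − 2·51 = 99.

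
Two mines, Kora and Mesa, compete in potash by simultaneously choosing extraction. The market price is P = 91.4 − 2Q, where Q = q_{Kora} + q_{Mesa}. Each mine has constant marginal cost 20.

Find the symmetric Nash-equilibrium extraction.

Mine Kora's profit: π = q_{Kora}(91.4 − 2(q_{Kora} + q_{Mesa})) − 20q_{Kora}.
∂π/∂q_{Kora} = 71.4 − 4q_{Kora} − 2q_{Mesa} = 0, so q_{Kora} = 17.85 − 0.5q_{Mesa}.
By symmetry q_{Mesa} = q_{Kora}; substituting into the reaction function, 1.5q_{Kora} = 17.85 and q_{Kora} = 11.9.

11.9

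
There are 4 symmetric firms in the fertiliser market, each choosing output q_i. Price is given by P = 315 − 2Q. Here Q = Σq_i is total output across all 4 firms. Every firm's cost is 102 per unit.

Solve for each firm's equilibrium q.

21.3

A representative firm's profit is π_i = q_i(315 − 2Q) − 102q_i, with Q = q_i + Σ_{j≠i} q_j.
First-order condition: 213 − 4q_i − 2Σ_{j≠i} q_j = 0.
In a symmetric equilibrium every firm chooses the same q, so Σ_{j≠i} q_j = 3q. The condition becomes 213 − 10q = 0, giving q = 213/10 = 21.3.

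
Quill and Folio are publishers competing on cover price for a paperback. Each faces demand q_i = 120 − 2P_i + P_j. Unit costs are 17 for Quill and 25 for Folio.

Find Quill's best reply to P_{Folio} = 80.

58.5

Quill's profit: π = (P_{Quill} − 17)(120 − 2P_{Quill} + P_{Folio}).
∂π/∂P_{Quill} = 154 − 4P_{Quill} + P_{Folio} = 0 ⇒ P_{Quill} = 38.5 + 0.25P_{Folio}.
At P_{Folio} = 80: P_{Quill} = 38.5 + 0.25·80 = 58.5.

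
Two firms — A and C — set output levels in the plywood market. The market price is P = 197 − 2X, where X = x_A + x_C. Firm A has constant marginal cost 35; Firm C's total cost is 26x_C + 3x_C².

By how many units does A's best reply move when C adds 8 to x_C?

-4

Firm A's profit: π = x_A(197 − 2(x_A + x_C)) − 35x_A.
∂π/∂x_A = 162 − 4x_A − 2x_C = 0, so x_A = 40.5 − 0.5x_C.
The reaction-function slope is −0.5, so an 8-unit rise in x_C moves x_A by −0.5 × 8 = −4. A's best response falls — the actions are strategic substitutes.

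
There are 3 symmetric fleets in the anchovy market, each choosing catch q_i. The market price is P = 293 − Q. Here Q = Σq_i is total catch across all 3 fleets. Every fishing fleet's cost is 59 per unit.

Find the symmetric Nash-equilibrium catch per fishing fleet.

58.5

A representative fishing fleet's profit is π_i = q_i(293 − Q) − 59q_i, with Q = q_i + Σ_{j≠i} q_j.
First-order condition: 234 − 2q_i − Σ_{j≠i} q_j = 0.
With identical fishing fleets, set every q_j = q: then 234 − 2q − 2q = 0, i.e. q = 234/4 = 58.5.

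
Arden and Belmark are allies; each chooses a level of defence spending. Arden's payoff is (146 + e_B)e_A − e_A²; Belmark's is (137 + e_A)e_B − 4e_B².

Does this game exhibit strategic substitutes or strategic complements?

strategic complements

Expanding Arden's payoff: 146e_A + e_Be_A − e_A².
∂π/∂e_A = 146 + e_B − 2e_A = 0, so e_A = 73 + 0.5e_B.
The best-response slope de_A/de_B = 0.5 > 0: the reaction function is upward-sloping, so the choices are strategic complements.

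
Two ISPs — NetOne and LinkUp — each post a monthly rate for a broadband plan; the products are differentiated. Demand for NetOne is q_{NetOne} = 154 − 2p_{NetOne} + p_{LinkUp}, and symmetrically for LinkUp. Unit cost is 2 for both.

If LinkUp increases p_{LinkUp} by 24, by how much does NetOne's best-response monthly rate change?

NetOne's profit: π = (p_{NetOne} − 2)(154 − 2p_{NetOne} + p_{LinkUp}).
∂π/∂p_{NetOne} = 158 − 4p_{NetOne} + p_{LinkUp} = 0 ⇒ p_{NetOne} = 39.5 + 0.25p_{LinkUp}.
The reaction-function slope is 0.25, so a 24-unit rise in p_{LinkUp} moves p_{NetOne} by 0.25 × 24 = 6. NetOne's best response rises — the actions are strategic complements.

6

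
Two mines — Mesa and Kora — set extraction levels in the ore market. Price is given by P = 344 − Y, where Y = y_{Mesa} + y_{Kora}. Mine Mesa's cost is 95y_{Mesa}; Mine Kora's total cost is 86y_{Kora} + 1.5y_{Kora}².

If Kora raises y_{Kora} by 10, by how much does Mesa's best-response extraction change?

Mine Mesa's profit: π = y_{Mesa}(344 − (y_{Mesa} + y_{Kora})) − 95y_{Mesa}.
∂π/∂y_{Mesa} = 249 − 2y_{Mesa} − y_{Kora} = 0, so y_{Mesa} = 124.5 − 0.5y_{Kora}.
The reaction-function slope is −0.5, so a 10-unit rise in y_{Kora} moves y_{Mesa} by −0.5 × 10 = −5. Mesa's best response falls — the actions are strategic substitutes.

-5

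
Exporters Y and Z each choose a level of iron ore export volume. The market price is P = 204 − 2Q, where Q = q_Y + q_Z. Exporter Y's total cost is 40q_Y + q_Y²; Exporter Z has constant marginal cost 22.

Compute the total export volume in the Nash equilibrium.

52.8

Exporter Y's profit: π = q_Y(204 − 2(q_Y + q_Z)) − 40q_Y − q_Y².
∂π/∂q_Y = 164 − 6q_Y − 2q_Z = 0, so q_Y = 82/3 − (1/3)q_Z.
For Z: ∂π/∂q_Z = 182 − 4q_Z − 2q_Y = 0 ⇒ q_Z = 45.5 − 0.5q_Y.
Solving the two reaction functions simultaneously: (1 − (−1/3)(−0.5))q_Y = 82/3 − (1/3)·45.5, so (5/6)q_Y = 73/6 and q_Y = 14.6.
Then q_Z = 45.5 − 0.5·14.6 = 38.2.
Total export volume: 14.6 + 38.2 = 52.8.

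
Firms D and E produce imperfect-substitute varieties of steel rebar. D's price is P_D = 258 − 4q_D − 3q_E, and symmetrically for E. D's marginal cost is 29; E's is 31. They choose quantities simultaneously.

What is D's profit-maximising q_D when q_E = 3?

27.5

Firm D's profit: π = q_D(258 − 4q_D − 3q_E) − 29q_D.
∂π/∂q_D = 229 − 8q_D − 3q_E = 0 ⇒ q_D = 28.625 − 0.375q_E.
At q_E = 3: q_D = 28.625 − 0.375·3 = 27.5.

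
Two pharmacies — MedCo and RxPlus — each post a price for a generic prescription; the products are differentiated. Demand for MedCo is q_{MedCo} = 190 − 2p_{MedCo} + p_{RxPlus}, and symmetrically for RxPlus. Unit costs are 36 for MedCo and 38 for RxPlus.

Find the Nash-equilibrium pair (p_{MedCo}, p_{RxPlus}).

MedCo's profit: π = (p_{MedCo} − 36)(190 − 2p_{MedCo} + p_{RxPlus}).
∂π/∂p_{MedCo} = 262 − 4p_{MedCo} + p_{RxPlus} = 0 ⇒ p_{MedCo} = 65.5 + 0.25p_{RxPlus}.
Similarly p_{RxPlus} = 66.5 + 0.25p_{MedCo}.
Solving the two reaction functions simultaneously: (1 − (0.25)(0.25))p_{MedCo} = 65.5 + 0.25·66.5, so 0.9375p_{MedCo} = 82.125 and p_{MedCo} = 87.6.
Then p_{RxPlus} = 66.5 + 0.25·87.6 = 88.4.

87.6, 88.4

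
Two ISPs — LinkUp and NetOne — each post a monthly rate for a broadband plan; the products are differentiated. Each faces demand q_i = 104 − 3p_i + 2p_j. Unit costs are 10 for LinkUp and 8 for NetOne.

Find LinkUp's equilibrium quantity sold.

69.375

LinkUp's profit: π = (p_{LinkUp} − 10)(104 − 3p_{LinkUp} + 2p_{NetOne}).
∂π/∂p_{LinkUp} = 134 − 6p_{LinkUp} + 2p_{NetOne} = 0 ⇒ p_{LinkUp} = 67/3 + (1/3)p_{NetOne}.
Similarly p_{NetOne} = 64/3 + (1/3)p_{LinkUp}.
Solving the two reaction functions simultaneously: (1 − (1/3)(1/3))p_{LinkUp} = 67/3 + (1/3)·(64/3), so (8/9)p_{LinkUp} = 265/9 and p_{LinkUp} = 33.125.
Then p_{NetOne} = 64/3 + (1/3)·33.125 = 32.375.
q_{LinkUp} = 104 − 3·33.125 + 2·32.375 = 69.375.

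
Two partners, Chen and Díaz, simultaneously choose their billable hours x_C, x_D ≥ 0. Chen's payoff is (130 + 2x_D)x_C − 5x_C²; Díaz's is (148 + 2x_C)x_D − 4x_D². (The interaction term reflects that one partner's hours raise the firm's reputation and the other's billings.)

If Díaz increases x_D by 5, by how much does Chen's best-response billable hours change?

Expanding Chen's payoff: 130x_C + 2x_Dx_C − 5x_C².
∂π/∂x_C = 130 + 2x_D − 10x_C = 0, so x_C = 13 + 0.2x_D.
The reaction-function slope is 0.2, so a 5-unit rise in x_D moves x_C by 0.2 × 5 = 1. Chen's best response rises — the actions are strategic complements.

1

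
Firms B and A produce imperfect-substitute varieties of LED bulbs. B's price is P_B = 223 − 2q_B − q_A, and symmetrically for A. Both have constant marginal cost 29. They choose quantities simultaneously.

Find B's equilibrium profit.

3010.88

Firm B's profit: π = q_B(223 − 2q_B − q_A) − 29q_B.
∂π/∂q_B = 194 − 4q_B − q_A = 0 ⇒ q_B = 48.5 − 0.25q_A.
The game is symmetric, so in equilibrium q_A = q_B: the reaction function gives 1.25q_B = 48.5, hence q_B = 38.8.
P_B = 223 − 2·38.8 − 38.8 = 106.6.
Profit = (106.6 − 29)·38.8 = 3010.88.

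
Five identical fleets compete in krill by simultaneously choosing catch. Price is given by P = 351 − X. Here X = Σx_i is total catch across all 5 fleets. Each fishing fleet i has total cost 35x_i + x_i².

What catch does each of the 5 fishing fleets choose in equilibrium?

A representative fishing fleet's profit is π_i = x_i(351 − X) − 35x_i − x_i², with X = x_i + Σ_{j≠i} x_j.
First-order condition: 316 − 4x_i − Σ_{j≠i} x_j = 0.
With identical fishing fleets, set every x_j = x: then 316 − 4x − 4x = 0, i.e. x = 316/8 = 39.5.

39.5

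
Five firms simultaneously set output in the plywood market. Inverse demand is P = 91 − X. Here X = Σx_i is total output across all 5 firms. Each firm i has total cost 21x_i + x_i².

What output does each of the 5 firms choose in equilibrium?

A representative firm's profit is π_i = x_i(91 − X) − 21x_i − x_i², with X = x_i + Σ_{j≠i} x_j.
First-order condition: 70 − 4x_i − Σ_{j≠i} x_j = 0.
With identical firms, set every x_j = x: then 70 − 4x − 4x = 0, i.e. x = 70/8 = 8.75.

8.75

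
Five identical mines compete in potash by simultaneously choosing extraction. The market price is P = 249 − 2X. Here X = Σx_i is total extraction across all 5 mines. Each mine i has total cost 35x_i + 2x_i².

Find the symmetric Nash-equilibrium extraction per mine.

A representative mine's profit is π_i = x_i(249 − 2X) − 35x_i − 2x_i², with X = x_i + Σ_{j≠i} x_j.
First-order condition: 214 − 8x_i − 2Σ_{j≠i} x_j = 0.
In a symmetric equilibrium every mine chooses the same x, so Σ_{j≠i} x_j = 4x. The condition becomes 214 − 16x = 0, giving x = 214/16 = 13.375.

13.375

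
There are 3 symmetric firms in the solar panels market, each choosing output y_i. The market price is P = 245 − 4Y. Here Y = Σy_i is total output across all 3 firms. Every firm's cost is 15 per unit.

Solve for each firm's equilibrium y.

14.375

A representative firm's profit is π_i = y_i(245 − 4Y) − 15y_i, with Y = y_i + Σ_{j≠i} y_j.
First-order condition: 230 − 8y_i − 4Σ_{j≠i} y_j = 0.
Imposing symmetry (y_j = y for all j) turns Σ_{j≠i} y_j into 2y, so 230 = 16y and y = 14.375.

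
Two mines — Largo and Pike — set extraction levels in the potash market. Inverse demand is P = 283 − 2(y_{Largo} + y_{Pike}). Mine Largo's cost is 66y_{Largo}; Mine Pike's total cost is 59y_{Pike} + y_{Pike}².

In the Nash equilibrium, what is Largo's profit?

3646.58

Mine Largo's profit: π = y_{Largo}(283 − 2(y_{Largo} + y_{Pike})) − 66y_{Largo}.
∂π/∂y_{Largo} = 217 − 4y_{Largo} − 2y_{Pike} = 0, so y_{Largo} = 54.25 − 0.5y_{Pike}.
For Pike: ∂π/∂y_{Pike} = 224 − 6y_{Pike} − 2y_{Largo} = 0 ⇒ y_{Pike} = 112/3 − (1/3)y_{Largo}.
Plugging y_{Pike} into Largo's best response: y_{Largo} = 54.25 − 0.5(112/3 − (1/3)y_{Largo}) ⇒ (5/6)y_{Largo} = 427/12, so y_{Largo} = 42.7.
Then y_{Pike} = 112/3 − (1/3)·42.7 = 23.1.
Price P = 283 − 2·65.8 = 151.4.
Largo's profit: (151.4 − 66)·42.7 = 3646.58.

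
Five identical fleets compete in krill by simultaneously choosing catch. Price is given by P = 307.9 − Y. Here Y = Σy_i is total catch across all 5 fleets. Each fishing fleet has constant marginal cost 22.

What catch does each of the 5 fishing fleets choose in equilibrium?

47.65

A representative fishing fleet's profit is π_i = y_i(307.9 − Y) − 22y_i, with Y = y_i + Σ_{j≠i} y_j.
First-order condition: 285.9 − 2y_i − Σ_{j≠i} y_j = 0.
Imposing symmetry (y_j = y for all j) turns Σ_{j≠i} y_j into 4y, so 285.9 = 6y and y = 47.65.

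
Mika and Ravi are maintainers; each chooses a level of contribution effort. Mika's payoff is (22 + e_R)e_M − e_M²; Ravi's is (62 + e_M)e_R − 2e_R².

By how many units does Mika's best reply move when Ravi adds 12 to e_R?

6

Expanding Mika's payoff: 22e_M + e_Re_M − e_M².
∂π/∂e_M = 22 + e_R − 2e_M = 0, so e_M = 11 + 0.5e_R.
The reaction-function slope is 0.5, so a 12-unit rise in e_R moves e_M by 0.5 × 12 = 6. Mika's best response rises — the actions are strategic complements.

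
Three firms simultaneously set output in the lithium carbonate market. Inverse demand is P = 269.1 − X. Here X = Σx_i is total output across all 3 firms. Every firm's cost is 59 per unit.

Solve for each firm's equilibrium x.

52.525

A representative firm's profit is π_i = x_i(269.1 − X) − 59x_i, with X = x_i + Σ_{j≠i} x_j.
First-order condition: 210.1 − 2x_i − Σ_{j≠i} x_j = 0.
In a symmetric equilibrium every firm chooses the same x, so Σ_{j≠i} x_j = 2x. The condition becomes 210.1 − 4x = 0, giving x = 210.1/4 = 52.525.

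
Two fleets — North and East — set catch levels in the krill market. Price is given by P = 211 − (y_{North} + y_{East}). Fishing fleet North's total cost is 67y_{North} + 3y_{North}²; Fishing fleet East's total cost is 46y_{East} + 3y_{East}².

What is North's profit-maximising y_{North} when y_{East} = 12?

Fishing fleet North's profit: π = y_{North}(211 − (y_{North} + y_{East})) − 67y_{North} − 3y_{North}².
∂π/∂y_{North} = 144 − 8y_{North} − y_{East} = 0, so y_{North} = 18 − 0.125y_{East}.
At y_{East} = 12: y_{North} = 18 − 0.125·12 = 16.5.

16.5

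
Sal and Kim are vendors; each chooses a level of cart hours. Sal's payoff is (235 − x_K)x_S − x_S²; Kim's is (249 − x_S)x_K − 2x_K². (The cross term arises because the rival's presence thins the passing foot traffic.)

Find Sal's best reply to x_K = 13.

Expanding Sal's payoff: 235x_S − x_Kx_S − x_S².
∂π/∂x_S = 235 − x_K − 2x_S = 0, so x_S = 117.5 − 0.5x_K.
At x_K = 13: x_S = 117.5 − 0.5·13 = 111.

111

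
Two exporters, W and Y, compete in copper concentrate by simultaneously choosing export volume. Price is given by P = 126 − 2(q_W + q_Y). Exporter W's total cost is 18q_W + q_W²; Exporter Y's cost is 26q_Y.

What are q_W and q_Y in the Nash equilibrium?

Exporter W's profit: π = q_W(126 − 2(q_W + q_Y)) − 18q_W − q_W².
∂π/∂q_W = 108 − 6q_W − 2q_Y = 0, so q_W = 18 − (1/3)q_Y.
For Y: ∂π/∂q_Y = 100 − 4q_Y − 2q_W = 0 ⇒ q_Y = 25 − 0.5q_W.
Substituting the second reaction function into the first: q_W = 18 − (1/3)(25 − 0.5q_W), which gives (5/6)q_W = 29/3 ⇒ q_W = 11.6.
Then q_Y = 25 − 0.5·11.6 = 19.2.

11.6, 19.2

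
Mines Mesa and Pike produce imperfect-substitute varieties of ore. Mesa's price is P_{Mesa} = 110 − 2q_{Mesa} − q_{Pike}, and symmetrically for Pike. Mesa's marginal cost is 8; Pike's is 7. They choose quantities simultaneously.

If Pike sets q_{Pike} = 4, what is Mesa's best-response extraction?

24.5

Mine Mesa's profit: π = q_{Mesa}(110 − 2q_{Mesa} − q_{Pike}) − 8q_{Mesa}.
∂π/∂q_{Mesa} = 102 − 4q_{Mesa} − q_{Pike} = 0 ⇒ q_{Mesa} = 25.5 − 0.25q_{Pike}.
At q_{Pike} = 4: q_{Mesa} = 25.5 − 0.25·4 = 24.5.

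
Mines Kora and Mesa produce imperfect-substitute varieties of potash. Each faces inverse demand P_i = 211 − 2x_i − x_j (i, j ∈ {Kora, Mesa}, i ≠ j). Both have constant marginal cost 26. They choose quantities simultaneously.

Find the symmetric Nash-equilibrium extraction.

Mine Kora's profit: π = x_{Kora}(211 − 2x_{Kora} − x_{Mesa}) − 26x_{Kora}.
∂π/∂x_{Kora} = 185 − 4x_{Kora} − x_{Mesa} = 0 ⇒ x_{Kora} = 46.25 − 0.25x_{Mesa}.
The game is symmetric, so in equilibrium x_{Mesa} = x_{Kora}: the reaction function gives 1.25x_{Kora} = 46.25, hence x_{Kora} = 37.

37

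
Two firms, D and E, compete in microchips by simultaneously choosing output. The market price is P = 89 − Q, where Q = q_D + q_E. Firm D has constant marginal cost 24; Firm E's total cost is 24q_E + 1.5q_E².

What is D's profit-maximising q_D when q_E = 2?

31.5

Firm D's profit: π = q_D(89 − (q_D + q_E)) − 24q_D.
∂π/∂q_D = 65 − 2q_D − q_E = 0, so q_D = 32.5 − 0.5q_E.
At q_E = 2: q_D = 32.5 − 0.5·2 = 31.5.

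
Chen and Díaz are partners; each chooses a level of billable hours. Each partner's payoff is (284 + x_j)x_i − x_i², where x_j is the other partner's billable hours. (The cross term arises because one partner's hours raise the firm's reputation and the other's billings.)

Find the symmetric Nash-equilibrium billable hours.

Chen's payoff is (284 + x_D)x_C − x_C².
∂π/∂x_C = 284 + x_D − 2x_C = 0, so x_C = 142 + 0.5x_D.
By symmetry x_D = x_C; substituting into the reaction function, 0.5x_C = 142 and x_C = 284.

284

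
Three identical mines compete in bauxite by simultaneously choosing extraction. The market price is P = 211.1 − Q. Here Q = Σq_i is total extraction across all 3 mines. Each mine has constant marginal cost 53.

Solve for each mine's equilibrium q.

A representative mine's profit is π_i = q_i(211.1 − Q) − 53q_i, with Q = q_i + Σ_{j≠i} q_j.
First-order condition: 158.1 − 2q_i − Σ_{j≠i} q_j = 0.
Imposing symmetry (q_j = q for all j) turns Σ_{j≠i} q_j into 2q, so 158.1 = 4q and q = 39.525.

39.525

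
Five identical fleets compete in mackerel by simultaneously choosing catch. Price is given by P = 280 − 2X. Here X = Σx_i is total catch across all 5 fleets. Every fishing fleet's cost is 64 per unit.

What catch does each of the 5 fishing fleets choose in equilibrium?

18

A representative fishing fleet's profit is π_i = x_i(280 − 2X) − 64x_i, with X = x_i + Σ_{j≠i} x_j.
First-order condition: 216 − 4x_i − 2Σ_{j≠i} x_j = 0.
With identical fishing fleets, set every x_j = x: then 216 − 4x − 8x = 0, i.e. x = 216/12 = 18.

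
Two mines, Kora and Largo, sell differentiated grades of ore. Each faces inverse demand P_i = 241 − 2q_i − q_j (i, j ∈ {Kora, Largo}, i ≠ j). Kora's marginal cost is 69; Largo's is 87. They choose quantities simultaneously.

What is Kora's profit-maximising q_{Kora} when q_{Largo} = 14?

Mine Kora's profit: π = q_{Kora}(241 − 2q_{Kora} − q_{Largo}) − 69q_{Kora}.
∂π/∂q_{Kora} = 172 − 4q_{Kora} − q_{Largo} = 0 ⇒ q_{Kora} = 43 − 0.25q_{Largo}.
At q_{Largo} = 14: q_{Kora} = 43 − 0.25·14 = 39.5.

39.5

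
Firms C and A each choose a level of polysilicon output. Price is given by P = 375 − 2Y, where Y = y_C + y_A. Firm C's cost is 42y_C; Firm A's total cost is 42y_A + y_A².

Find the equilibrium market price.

175.2

Firm C's profit: π = y_C(375 − 2(y_C + y_A)) − 42y_C.
∂π/∂y_C = 333 − 4y_C − 2y_A = 0, so y_C = 83.25 − 0.5y_A.
For A: ∂π/∂y_A = 333 − 6y_A − 2y_C = 0 ⇒ y_A = 55.5 − (1/3)y_C.
Solving the two reaction functions simultaneously: (1 − (−0.5)(−1/3))y_C = 83.25 − 0.5·55.5, so (5/6)y_C = 55.5 and y_C = 66.6.
Then y_A = 55.5 − (1/3)·66.6 = 33.3.
Equilibrium price: P = 375 − 2·99.9 = 175.2.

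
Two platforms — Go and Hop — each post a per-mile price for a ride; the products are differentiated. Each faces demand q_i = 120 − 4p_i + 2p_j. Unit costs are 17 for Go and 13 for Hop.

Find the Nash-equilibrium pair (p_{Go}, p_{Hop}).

30.8, 29.2

Go's profit: π = (p_{Go} − 17)(120 − 4p_{Go} + 2p_{Hop}).
∂π/∂p_{Go} = 188 − 8p_{Go} + 2p_{Hop} = 0 ⇒ p_{Go} = 23.5 + 0.25p_{Hop}.
Similarly p_{Hop} = 21.5 + 0.25p_{Go}.
Substituting the second reaction function into the first: p_{Go} = 23.5 + 0.25(21.5 + 0.25p_{Go}), which gives 0.9375p_{Go} = 28.875 ⇒ p_{Go} = 30.8.
Then p_{Hop} = 21.5 + 0.25·30.8 = 29.2.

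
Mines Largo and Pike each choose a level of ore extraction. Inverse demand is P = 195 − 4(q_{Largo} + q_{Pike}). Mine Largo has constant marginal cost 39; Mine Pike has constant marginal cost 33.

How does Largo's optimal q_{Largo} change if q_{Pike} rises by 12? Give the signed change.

Mine Largo's profit: π = q_{Largo}(195 − 4(q_{Largo} + q_{Pike})) − 39q_{Largo}.
∂π/∂q_{Largo} = 156 − 8q_{Largo} − 4q_{Pike} = 0, so q_{Largo} = 19.5 − 0.5q_{Pike}.
The reaction-function slope is −0.5, so a 12-unit rise in q_{Pike} moves q_{Largo} by −0.5 × 12 = −6. Largo's best response falls — the actions are strategic substitutes.

-6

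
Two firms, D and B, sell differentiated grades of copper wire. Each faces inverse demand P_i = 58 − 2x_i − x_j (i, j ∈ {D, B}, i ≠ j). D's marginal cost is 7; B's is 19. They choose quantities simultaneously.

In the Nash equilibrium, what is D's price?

29

Firm D's profit: π = x_D(58 − 2x_D − x_B) − 7x_D.
∂π/∂x_D = 51 − 4x_D − x_B = 0 ⇒ x_D = 12.75 − 0.25x_B.
Similarly x_B = 9.75 − 0.25x_D.
Substituting the second reaction function into the first: x_D = 12.75 − 0.25(9.75 − 0.25x_D), which gives 0.9375x_D = 10.3125 ⇒ x_D = 11.
Then x_B = 9.75 − 0.25·11 = 7.
P_D = 58 − 2·11 − 7 = 29.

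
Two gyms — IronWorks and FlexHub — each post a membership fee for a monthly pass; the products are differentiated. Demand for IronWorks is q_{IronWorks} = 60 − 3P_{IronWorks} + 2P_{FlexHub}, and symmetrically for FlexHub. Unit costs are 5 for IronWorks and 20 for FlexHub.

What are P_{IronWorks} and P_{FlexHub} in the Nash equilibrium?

IronWorks's profit: π = (P_{IronWorks} − 5)(60 − 3P_{IronWorks} + 2P_{FlexHub}).
∂π/∂P_{IronWorks} = 75 − 6P_{IronWorks} + 2P_{FlexHub} = 0 ⇒ P_{IronWorks} = 12.5 + (1/3)P_{FlexHub}.
Similarly P_{FlexHub} = 20 + (1/3)P_{IronWorks}.
Solving the two reaction functions simultaneously: (1 − (1/3)(1/3))P_{IronWorks} = 12.5 + (1/3)·20, so (8/9)P_{IronWorks} = 115/6 and P_{IronWorks} = 21.5625.
Then P_{FlexHub} = 20 + (1/3)·21.5625 = 27.1875.

21.5625, 27.1875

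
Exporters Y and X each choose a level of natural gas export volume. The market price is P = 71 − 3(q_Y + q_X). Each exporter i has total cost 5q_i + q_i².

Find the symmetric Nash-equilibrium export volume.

Exporter Y's profit: π = q_Y(71 − 3(q_Y + q_X)) − 5q_Y − q_Y².
∂π/∂q_Y = 66 − 8q_Y − 3q_X = 0, so q_Y = 8.25 − 0.375q_X.
The game is symmetric, so in equilibrium q_X = q_Y: the reaction function gives 1.375q_Y = 8.25, hence q_Y = 6.

6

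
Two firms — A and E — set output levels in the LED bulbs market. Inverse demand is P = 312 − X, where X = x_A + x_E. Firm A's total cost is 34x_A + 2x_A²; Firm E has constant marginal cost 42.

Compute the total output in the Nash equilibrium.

148

Firm A's profit: π = x_A(312 − (x_A + x_E)) − 34x_A − 2x_A².
∂π/∂x_A = 278 − 6x_A − x_E = 0, so x_A = 139/3 − (1/6)x_E.
For E: ∂π/∂x_E = 270 − 2x_E − x_A = 0 ⇒ x_E = 135 − 0.5x_A.
Substituting the second reaction function into the first: x_A = 139/3 − (1/6)(135 − 0.5x_A), which gives (11/12)x_A = 143/6 ⇒ x_A = 26.
Then x_E = 135 − 0.5·26 = 122.
Total output: 26 + 122 = 148.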